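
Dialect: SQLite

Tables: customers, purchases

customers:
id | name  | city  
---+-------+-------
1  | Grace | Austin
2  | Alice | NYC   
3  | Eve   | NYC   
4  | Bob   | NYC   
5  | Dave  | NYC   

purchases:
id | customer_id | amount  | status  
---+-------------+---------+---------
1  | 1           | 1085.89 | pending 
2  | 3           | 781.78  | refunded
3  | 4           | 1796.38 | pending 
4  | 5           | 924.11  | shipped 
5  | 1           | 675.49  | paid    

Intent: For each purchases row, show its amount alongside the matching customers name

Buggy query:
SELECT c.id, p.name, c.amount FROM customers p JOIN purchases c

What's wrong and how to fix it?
Bug: Missing join condition: each purchases row is matched to all customers rows instead of just its own

Fix: Specify the join condition linking the foreign key to the parent id

Corrected query:
SELECT c.id, p.name, c.amount FROM customers p JOIN purchases c ON c.customer_id = p.id

Result:
id | name  | amount 
---+-------+--------
1  | Grace | 1085.89
2  | Eve   | 781.78 
3  | Bob   | 1796.38
4  | Dave  | 924.11 
5  | Grace | 675.49 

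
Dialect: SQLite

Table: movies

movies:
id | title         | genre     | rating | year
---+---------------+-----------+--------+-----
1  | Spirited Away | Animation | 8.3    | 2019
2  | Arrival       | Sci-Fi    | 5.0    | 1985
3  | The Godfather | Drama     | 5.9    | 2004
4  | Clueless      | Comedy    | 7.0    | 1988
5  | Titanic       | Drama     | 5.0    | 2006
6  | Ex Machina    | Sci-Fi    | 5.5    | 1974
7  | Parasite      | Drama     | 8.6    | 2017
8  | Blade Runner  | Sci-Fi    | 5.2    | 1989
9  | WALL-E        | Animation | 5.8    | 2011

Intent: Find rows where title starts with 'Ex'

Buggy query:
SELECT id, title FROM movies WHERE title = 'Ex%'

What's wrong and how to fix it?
Bug: '=' compares the literal string including the % character; pattern matching needs LIKE

Fix: Replace '=' with LIKE so 'Ex%' is treated as a pattern

Corrected query:
SELECT id, title FROM movies WHERE title LIKE 'Ex%'

Result:
id | title     
---+-----------
6  | Ex Machina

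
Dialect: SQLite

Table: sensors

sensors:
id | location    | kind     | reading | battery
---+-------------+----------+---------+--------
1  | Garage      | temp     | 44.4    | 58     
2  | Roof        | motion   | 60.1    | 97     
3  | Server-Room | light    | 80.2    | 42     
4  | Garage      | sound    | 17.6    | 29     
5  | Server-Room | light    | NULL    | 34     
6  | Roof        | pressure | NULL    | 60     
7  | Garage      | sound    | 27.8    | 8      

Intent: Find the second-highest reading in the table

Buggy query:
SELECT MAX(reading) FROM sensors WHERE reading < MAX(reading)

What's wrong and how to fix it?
Bug: MAX(reading) on the right of the comparison is an aggregate-in-WHERE error

Fix: Put the inner MAX in a scalar subquery

Corrected query:
SELECT MAX(reading) FROM sensors WHERE reading < (SELECT MAX(reading) FROM sensors)

Result:
MAX(reading)
------------
60.1        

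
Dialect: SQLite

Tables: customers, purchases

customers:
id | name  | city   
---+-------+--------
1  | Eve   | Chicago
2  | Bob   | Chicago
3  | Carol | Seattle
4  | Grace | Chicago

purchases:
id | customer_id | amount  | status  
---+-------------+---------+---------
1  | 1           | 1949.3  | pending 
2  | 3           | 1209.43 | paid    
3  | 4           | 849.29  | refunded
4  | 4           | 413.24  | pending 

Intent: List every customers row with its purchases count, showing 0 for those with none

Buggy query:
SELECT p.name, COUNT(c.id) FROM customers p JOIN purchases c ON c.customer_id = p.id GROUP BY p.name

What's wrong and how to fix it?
Bug: INNER JOIN drops customers rows that have no matching purchases rows

Fix: Use LEFT JOIN so parents without children still appear (COUNT(c.id) gives 0)

Corrected query:
SELECT p.name, COUNT(c.id) FROM customers p LEFT JOIN purchases c ON c.customer_id = p.id GROUP BY p.name

Result:
name  | COUNT(c.id)
------+------------
Bob   | 0          
Carol | 1          
Eve   | 1          
Grace | 2          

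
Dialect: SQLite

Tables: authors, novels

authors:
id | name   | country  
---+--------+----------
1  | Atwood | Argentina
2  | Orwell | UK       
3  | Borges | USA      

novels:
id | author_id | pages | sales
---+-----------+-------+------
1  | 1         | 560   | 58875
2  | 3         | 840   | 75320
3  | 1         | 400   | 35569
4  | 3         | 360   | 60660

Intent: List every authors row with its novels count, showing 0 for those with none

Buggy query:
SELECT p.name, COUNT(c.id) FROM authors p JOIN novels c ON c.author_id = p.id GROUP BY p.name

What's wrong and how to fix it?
Bug: An inner join excludes parents with zero children

Fix: Switch to LEFT JOIN to retain unmatched parent rows

Corrected query:
SELECT p.name, COUNT(c.id) FROM authors p LEFT JOIN novels c ON c.author_id = p.id GROUP BY p.name

Result:
name   | COUNT(c.id)
-------+------------
Atwood | 2          
Borges | 2          
Orwell | 0          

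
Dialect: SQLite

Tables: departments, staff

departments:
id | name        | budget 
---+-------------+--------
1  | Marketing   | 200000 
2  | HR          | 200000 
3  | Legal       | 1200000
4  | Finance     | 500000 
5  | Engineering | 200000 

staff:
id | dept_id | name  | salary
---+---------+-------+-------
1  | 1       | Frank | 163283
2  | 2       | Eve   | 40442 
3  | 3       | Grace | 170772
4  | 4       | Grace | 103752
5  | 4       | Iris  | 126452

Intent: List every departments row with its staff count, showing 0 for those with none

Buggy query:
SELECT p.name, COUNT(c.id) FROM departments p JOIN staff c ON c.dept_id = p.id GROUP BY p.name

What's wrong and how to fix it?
Bug: An inner join excludes parents with zero children

Fix: Switch to LEFT JOIN to retain unmatched parent rows

Corrected query:
SELECT p.name, COUNT(c.id) FROM departments p LEFT JOIN staff c ON c.dept_id = p.id GROUP BY p.name

Result:
name        | COUNT(c.id)
------------+------------
Engineering | 0          
Finance     | 2          
HR          | 1          
Legal       | 1          
Marketing   | 1          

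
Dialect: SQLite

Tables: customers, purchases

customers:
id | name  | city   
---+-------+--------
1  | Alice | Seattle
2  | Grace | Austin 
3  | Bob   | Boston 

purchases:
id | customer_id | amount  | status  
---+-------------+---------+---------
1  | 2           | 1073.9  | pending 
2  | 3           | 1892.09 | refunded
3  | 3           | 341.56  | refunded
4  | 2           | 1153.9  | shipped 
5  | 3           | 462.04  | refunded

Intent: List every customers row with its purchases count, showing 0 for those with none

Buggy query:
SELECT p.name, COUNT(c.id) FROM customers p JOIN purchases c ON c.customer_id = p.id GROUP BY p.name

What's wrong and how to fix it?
Bug: INNER JOIN drops customers rows that have no matching purchases rows

Fix: Switch to LEFT JOIN to retain unmatched parent rows

Corrected query:
SELECT p.name, COUNT(c.id) FROM customers p LEFT JOIN purchases c ON c.customer_id = p.id GROUP BY p.name

Result:
name  | COUNT(c.id)
------+------------
Alice | 0          
Bob   | 3          
Grace | 2          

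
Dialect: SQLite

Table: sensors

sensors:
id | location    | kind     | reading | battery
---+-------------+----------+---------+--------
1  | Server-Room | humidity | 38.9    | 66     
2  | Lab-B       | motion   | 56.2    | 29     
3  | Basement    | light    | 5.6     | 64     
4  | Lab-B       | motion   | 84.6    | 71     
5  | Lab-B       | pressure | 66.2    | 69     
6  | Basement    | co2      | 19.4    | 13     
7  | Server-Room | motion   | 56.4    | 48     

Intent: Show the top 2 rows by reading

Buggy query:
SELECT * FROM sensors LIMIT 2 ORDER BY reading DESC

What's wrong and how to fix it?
Bug: ORDER BY cannot follow LIMIT; LIMIT is the final clause

Fix: Sort with ORDER BY, then apply LIMIT

Corrected query:
SELECT * FROM sensors ORDER BY reading DESC LIMIT 2

Result:
id | location | kind     | reading | battery
---+----------+----------+---------+--------
4  | Lab-B    | motion   | 84.6    | 71     
5  | Lab-B    | pressure | 66.2    | 69     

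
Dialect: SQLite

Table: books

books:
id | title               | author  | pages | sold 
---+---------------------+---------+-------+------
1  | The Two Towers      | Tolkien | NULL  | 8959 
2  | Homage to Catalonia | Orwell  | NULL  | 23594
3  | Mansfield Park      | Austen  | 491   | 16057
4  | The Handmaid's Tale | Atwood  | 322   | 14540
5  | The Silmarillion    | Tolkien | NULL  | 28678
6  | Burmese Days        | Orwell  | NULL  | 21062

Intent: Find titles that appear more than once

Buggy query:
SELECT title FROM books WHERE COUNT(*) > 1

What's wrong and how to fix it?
Bug: WHERE can't reference COUNT(*); aggregates are computed after WHERE

Fix: Group first, then use HAVING for the count condition

Corrected query:
SELECT title FROM books GROUP BY title HAVING COUNT(*) > 1

Result:
(no rows)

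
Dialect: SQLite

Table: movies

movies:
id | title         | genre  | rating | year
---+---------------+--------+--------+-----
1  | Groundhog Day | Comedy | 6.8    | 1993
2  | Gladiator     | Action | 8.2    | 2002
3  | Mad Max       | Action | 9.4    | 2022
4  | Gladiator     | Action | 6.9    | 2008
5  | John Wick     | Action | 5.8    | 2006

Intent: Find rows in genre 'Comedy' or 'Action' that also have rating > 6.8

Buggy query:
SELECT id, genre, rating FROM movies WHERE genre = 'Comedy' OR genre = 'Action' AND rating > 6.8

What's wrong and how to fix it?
Bug: Without parentheses, AND is evaluated before OR, so the rating filter only applies to the 'Action' branch

Fix: Group the OR with parentheses (or use IN), then AND the threshold

Corrected query:
SELECT id, genre, rating FROM movies WHERE (genre = 'Comedy' OR genre = 'Action') AND rating > 6.8

Result:
id | genre  | rating
---+--------+-------
2  | Action | 8.2   
3  | Action | 9.4   
4  | Action | 6.9   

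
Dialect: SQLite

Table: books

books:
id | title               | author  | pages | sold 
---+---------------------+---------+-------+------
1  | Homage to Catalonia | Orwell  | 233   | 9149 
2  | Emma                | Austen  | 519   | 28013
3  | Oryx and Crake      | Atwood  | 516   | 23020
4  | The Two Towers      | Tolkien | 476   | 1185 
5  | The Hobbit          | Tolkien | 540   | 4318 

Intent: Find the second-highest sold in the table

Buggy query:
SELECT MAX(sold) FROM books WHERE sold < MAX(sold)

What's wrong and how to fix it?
Bug: The inner MAX is an aggregate inside WHERE, which is not allowed

Fix: Put the inner MAX in a scalar subquery

Corrected query:
SELECT MAX(sold) FROM books WHERE sold < (SELECT MAX(sold) FROM books)

Result:
MAX(sold)
---------
23020    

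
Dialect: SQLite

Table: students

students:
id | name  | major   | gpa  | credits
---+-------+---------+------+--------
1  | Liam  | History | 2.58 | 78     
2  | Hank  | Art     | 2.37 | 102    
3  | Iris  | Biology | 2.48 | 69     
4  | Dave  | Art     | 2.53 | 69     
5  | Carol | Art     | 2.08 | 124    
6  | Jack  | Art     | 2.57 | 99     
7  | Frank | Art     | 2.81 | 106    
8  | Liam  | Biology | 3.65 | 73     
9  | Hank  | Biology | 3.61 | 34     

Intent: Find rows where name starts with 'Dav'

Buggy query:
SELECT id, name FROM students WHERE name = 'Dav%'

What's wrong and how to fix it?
Bug: '=' compares the literal string including the % character; pattern matching needs LIKE

Fix: Replace '=' with LIKE so 'Dav%' is treated as a pattern

Corrected query:
SELECT id, name FROM students WHERE name LIKE 'Dav%'

Result:
id | name
---+-----
4  | Dave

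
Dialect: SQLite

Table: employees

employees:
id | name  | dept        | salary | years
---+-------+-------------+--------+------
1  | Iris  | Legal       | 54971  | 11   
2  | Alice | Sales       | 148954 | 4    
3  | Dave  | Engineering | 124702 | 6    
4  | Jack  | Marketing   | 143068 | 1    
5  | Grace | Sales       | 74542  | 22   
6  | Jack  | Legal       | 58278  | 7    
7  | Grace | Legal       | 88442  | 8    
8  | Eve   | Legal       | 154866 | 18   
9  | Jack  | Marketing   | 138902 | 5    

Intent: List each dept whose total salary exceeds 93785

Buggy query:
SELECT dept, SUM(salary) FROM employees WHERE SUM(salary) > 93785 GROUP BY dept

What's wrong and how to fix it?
Bug: SUM(salary) is an aggregate, but WHERE filters rows before aggregation

Fix: Move the aggregate condition to a HAVING clause

Corrected query:
SELECT dept, SUM(salary) FROM employees GROUP BY dept HAVING SUM(salary) > 93785

Result:
dept        | SUM(salary)
------------+------------
Engineering | 124702     
Legal       | 356557     
Marketing   | 281970     
Sales       | 223496     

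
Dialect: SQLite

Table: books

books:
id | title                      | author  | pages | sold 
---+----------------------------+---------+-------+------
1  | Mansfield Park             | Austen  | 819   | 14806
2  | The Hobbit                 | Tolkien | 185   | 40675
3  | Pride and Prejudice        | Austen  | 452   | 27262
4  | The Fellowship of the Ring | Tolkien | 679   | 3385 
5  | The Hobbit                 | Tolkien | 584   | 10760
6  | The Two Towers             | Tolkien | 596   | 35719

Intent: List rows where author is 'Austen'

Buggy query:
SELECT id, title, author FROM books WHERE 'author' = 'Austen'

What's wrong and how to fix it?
Bug: 'author' in single quotes is a string literal, not the column; the comparison is literal-vs-literal and never true

Fix: Remove the quotes around the column name (or use double quotes for an identifier)

Corrected query:
SELECT id, title, author FROM books WHERE author = 'Austen'

Result:
id | title               | author
---+---------------------+-------
1  | Mansfield Park      | Austen
3  | Pride and Prejudice | Austen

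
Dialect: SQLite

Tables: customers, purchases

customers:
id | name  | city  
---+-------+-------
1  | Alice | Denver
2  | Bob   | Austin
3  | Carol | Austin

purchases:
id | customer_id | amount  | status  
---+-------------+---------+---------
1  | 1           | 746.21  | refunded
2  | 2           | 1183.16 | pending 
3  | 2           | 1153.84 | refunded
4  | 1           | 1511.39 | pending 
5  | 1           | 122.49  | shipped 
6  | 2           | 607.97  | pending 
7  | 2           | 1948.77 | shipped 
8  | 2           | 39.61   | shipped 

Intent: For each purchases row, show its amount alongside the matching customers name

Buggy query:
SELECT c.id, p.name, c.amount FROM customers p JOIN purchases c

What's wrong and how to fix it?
Bug: JOIN with no ON clause produces a cartesian product; every purchases row pairs with every customers row

Fix: Specify the join condition linking the foreign key to the parent id

Corrected query:
SELECT c.id, p.name, c.amount FROM customers p JOIN purchases c ON c.customer_id = p.id

Result:
id | name  | amount 
---+-------+--------
1  | Alice | 746.21 
2  | Bob   | 1183.16
3  | Bob   | 1153.84
4  | Alice | 1511.39
5  | Alice | 122.49 
6  | Bob   | 607.97 
7  | Bob   | 1948.77
8  | Bob   | 39.61  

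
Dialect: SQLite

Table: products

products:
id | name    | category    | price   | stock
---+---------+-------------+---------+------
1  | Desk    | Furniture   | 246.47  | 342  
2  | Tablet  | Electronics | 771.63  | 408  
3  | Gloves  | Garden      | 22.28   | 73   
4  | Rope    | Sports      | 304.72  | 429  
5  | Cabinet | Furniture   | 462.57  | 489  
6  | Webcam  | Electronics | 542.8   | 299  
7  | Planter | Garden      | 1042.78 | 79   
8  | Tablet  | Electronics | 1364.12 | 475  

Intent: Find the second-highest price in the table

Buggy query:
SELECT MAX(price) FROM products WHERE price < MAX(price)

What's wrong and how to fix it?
Bug: The inner MAX is an aggregate inside WHERE, which is not allowed

Fix: Put the inner MAX in a scalar subquery

Corrected query:
SELECT MAX(price) FROM products WHERE price < (SELECT MAX(price) FROM products)

Result:
MAX(price)
----------
1042.78   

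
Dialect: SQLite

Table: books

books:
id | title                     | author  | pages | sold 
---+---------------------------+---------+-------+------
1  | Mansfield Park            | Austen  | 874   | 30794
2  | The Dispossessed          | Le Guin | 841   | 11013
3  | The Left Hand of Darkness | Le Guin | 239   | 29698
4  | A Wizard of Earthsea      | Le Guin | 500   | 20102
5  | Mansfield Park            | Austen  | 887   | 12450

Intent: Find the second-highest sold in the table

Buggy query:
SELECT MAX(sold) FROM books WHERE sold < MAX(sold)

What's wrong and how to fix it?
Bug: MAX(sold) on the right of the comparison is an aggregate-in-WHERE error

Fix: Compute the overall MAX in a subquery, then take MAX of rows below it

Corrected query:
SELECT MAX(sold) FROM books WHERE sold < (SELECT MAX(sold) FROM books)

Result:
MAX(sold)
---------
29698    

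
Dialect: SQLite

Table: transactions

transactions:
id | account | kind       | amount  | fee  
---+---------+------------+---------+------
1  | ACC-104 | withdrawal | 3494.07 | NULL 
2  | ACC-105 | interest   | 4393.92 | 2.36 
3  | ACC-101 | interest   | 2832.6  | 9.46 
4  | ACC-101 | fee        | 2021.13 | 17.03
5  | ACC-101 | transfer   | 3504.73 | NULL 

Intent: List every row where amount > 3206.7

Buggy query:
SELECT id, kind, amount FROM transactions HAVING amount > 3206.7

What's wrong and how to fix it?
Bug: HAVING filters the output of aggregation, but this query has no GROUP BY and no aggregate functions, so SQLite rejects it (HAVING clause on a non-aggregate query); the condition here is per row

Fix: Use WHERE for row-level filtering

Corrected query:
SELECT id, kind, amount FROM transactions WHERE amount > 3206.7

Result:
id | kind       | amount 
---+------------+--------
1  | withdrawal | 3494.07
2  | interest   | 4393.92
5  | transfer   | 3504.73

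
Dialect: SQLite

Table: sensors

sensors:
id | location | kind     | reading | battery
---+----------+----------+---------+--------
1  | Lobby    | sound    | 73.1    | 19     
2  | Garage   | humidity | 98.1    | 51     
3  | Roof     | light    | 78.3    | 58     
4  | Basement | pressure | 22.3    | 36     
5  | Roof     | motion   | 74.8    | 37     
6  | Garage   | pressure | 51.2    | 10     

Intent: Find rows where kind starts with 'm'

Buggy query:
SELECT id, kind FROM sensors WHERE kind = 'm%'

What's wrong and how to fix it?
Bug: Wildcards only work with LIKE; '=' treats '%' as a literal character

Fix: Replace '=' with LIKE so 'm%' is treated as a pattern

Corrected query:
SELECT id, kind FROM sensors WHERE kind LIKE 'm%'

Result:
id | kind  
---+-------
5  | motion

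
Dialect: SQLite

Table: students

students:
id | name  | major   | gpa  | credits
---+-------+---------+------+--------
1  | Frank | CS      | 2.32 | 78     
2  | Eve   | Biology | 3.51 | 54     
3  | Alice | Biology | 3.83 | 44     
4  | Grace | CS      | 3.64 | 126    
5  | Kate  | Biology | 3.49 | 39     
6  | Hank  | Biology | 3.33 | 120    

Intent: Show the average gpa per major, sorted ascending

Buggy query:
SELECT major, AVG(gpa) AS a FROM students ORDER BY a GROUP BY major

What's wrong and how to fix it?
Bug: ORDER BY appears before GROUP BY; SQL clause order requires GROUP BY first

Fix: Reorder: SELECT … FROM … GROUP BY … ORDER BY …

Corrected query:
SELECT major, AVG(gpa) AS a FROM students GROUP BY major ORDER BY a

Result:
major   | a   
--------+-----
CS      | 2.98
Biology | 3.54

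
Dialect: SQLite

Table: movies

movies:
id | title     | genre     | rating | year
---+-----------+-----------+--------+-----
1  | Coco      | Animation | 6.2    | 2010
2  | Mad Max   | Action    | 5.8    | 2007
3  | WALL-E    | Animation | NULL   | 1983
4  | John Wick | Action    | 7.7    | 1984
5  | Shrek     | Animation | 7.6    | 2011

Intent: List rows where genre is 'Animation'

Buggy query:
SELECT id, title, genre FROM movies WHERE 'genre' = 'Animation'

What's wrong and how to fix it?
Bug: 'genre' in single quotes is a string literal, not the column; the comparison is literal-vs-literal and never true

Fix: Reference the column as genre without single quotes

Corrected query:
SELECT id, title, genre FROM movies WHERE genre = 'Animation'

Result:
id | title  | genre    
---+--------+----------
1  | Coco   | Animation
3  | WALL-E | Animation
5  | Shrek  | Animation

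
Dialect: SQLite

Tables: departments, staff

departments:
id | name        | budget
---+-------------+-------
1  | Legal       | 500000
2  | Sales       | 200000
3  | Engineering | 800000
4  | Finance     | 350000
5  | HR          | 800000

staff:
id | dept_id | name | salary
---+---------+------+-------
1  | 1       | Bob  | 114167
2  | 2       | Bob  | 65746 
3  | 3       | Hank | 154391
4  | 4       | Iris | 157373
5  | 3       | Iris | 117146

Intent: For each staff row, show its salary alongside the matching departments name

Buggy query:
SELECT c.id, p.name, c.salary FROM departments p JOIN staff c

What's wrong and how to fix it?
Bug: Missing join condition: each staff row is matched to all departments rows instead of just its own

Fix: Specify the join condition linking the foreign key to the parent id

Corrected query:
SELECT c.id, p.name, c.salary FROM departments p JOIN staff c ON c.dept_id = p.id

Result:
id | name        | salary
---+-------------+-------
1  | Legal       | 114167
2  | Sales       | 65746 
3  | Engineering | 154391
4  | Finance     | 157373
5  | Engineering | 117146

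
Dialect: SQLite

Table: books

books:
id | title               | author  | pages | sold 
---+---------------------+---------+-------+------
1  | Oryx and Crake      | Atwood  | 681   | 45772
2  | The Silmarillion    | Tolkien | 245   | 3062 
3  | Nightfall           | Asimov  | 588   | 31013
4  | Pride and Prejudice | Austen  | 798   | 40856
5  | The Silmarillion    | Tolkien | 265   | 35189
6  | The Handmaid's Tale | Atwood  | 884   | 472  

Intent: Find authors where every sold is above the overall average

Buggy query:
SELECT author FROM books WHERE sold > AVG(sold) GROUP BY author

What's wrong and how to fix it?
Bug: AVG() is an aggregate; it can't sit directly in WHERE

Fix: Use a subquery for AVG and a HAVING MIN(...) filter so the condition holds for every row in the group

Corrected query:
SELECT author FROM books GROUP BY author HAVING MIN(sold) > (SELECT AVG(sold) FROM books)

Result:
author
------
Asimov
Austen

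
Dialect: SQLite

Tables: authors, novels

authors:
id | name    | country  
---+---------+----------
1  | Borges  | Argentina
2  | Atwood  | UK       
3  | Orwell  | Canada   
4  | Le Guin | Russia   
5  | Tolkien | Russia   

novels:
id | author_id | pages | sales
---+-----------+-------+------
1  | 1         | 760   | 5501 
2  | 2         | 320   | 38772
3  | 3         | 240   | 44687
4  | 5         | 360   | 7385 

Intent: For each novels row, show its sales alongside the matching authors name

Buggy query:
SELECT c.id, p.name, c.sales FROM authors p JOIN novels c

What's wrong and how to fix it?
Bug: Missing join condition: each novels row is matched to all authors rows instead of just its own

Fix: Add ON c.author_id = p.id to the JOIN

Corrected query:
SELECT c.id, p.name, c.sales FROM authors p JOIN novels c ON c.author_id = p.id

Result:
id | name    | sales
---+---------+------
1  | Borges  | 5501 
2  | Atwood  | 38772
3  | Orwell  | 44687
4  | Tolkien | 7385 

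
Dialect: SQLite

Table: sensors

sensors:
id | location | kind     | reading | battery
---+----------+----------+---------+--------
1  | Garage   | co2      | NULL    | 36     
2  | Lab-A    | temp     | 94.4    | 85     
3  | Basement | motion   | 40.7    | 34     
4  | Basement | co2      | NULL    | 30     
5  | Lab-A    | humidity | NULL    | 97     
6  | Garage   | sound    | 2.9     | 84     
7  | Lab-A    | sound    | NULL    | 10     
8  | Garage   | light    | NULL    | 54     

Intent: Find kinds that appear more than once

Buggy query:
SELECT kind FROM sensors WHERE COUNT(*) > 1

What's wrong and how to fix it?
Bug: COUNT(*) is an aggregate and cannot be used in WHERE

Fix: Group first, then use HAVING for the count condition

Corrected query:
SELECT kind FROM sensors GROUP BY kind HAVING COUNT(*) > 1

Result:
kind 
-----
co2  
sound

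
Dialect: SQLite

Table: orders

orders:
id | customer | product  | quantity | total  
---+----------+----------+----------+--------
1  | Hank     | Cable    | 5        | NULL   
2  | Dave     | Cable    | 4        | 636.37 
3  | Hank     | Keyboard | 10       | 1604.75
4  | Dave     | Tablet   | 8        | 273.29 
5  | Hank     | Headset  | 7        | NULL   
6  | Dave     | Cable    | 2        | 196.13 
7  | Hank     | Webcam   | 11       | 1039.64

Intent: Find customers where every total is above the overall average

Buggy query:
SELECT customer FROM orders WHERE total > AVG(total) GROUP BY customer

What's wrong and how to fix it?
Bug: AVG() is an aggregate; it can't sit directly in WHERE

Fix: Compute the overall average in a scalar subquery and compare each group's MIN against it in HAVING

Corrected query:
SELECT customer FROM orders GROUP BY customer HAVING MIN(total) > (SELECT AVG(total) FROM orders)

Result:
customer
--------
Hank    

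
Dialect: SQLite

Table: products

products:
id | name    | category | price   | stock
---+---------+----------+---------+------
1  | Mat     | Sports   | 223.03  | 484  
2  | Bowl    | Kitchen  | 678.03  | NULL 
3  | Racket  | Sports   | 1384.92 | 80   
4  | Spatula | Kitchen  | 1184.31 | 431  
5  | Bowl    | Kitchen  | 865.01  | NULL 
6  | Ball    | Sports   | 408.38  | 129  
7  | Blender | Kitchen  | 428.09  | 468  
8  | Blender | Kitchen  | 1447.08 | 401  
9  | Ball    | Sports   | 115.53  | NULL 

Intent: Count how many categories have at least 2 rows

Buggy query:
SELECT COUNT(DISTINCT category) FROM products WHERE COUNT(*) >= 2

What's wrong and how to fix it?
Bug: COUNT(*) cannot appear in WHERE; the per-group count doesn't exist yet

Fix: Use a subquery that GROUPs and filters with HAVING, then count its rows

Corrected query:
SELECT COUNT(*) FROM (SELECT category FROM products GROUP BY category HAVING COUNT(*) >= 2)

Result:
COUNT(*)
--------
2       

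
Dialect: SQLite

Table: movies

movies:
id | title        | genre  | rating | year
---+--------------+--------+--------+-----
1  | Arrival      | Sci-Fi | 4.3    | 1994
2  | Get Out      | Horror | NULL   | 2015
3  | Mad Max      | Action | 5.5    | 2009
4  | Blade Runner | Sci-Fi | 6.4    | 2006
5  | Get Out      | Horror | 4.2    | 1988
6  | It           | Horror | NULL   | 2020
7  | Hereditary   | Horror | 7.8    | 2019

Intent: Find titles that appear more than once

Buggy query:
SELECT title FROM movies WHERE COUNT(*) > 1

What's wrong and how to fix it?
Bug: COUNT(*) is an aggregate and cannot be used in WHERE

Fix: Group first, then use HAVING for the count condition

Corrected query:
SELECT title FROM movies GROUP BY title HAVING COUNT(*) > 1

Result:
title  
-------
Get Out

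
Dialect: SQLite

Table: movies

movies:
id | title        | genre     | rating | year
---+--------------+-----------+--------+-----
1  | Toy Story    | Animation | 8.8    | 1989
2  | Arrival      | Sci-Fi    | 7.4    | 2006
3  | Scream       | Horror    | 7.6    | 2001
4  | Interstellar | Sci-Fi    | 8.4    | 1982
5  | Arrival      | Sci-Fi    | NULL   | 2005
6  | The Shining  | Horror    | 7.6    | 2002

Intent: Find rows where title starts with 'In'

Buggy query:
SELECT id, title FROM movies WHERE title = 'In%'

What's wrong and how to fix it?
Bug: '=' compares the literal string including the % character; pattern matching needs LIKE

Fix: Replace '=' with LIKE so 'In%' is treated as a pattern

Corrected query:
SELECT id, title FROM movies WHERE title LIKE 'In%'

Result:
id | title       
---+-------------
4  | Interstellar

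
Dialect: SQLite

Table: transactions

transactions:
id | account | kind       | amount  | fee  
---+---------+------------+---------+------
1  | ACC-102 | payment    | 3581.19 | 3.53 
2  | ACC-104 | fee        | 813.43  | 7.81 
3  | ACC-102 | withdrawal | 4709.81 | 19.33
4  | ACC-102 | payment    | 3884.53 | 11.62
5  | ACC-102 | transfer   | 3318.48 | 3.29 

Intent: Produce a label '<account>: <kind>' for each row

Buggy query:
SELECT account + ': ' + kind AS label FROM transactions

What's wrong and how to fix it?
Bug: '+' is numeric addition; on text columns SQLite converts them to 0 instead of concatenating

Fix: Use the || operator for string concatenation

Corrected query:
SELECT account || ': ' || kind AS label FROM transactions

Result:
label              
-------------------
ACC-102: payment   
ACC-104: fee       
ACC-102: withdrawal
ACC-102: payment   
ACC-102: transfer  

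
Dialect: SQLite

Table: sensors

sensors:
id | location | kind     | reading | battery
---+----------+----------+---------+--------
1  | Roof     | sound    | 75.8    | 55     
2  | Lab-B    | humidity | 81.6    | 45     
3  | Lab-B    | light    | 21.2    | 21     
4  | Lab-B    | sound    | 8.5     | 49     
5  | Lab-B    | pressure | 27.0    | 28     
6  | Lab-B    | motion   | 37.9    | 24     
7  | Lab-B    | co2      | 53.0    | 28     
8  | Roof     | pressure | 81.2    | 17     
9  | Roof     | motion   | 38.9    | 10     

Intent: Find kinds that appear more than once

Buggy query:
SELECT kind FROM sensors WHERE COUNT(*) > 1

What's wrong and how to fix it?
Bug: WHERE can't reference COUNT(*); aggregates are computed after WHERE

Fix: Group first, then use HAVING for the count condition

Corrected query:
SELECT kind FROM sensors GROUP BY kind HAVING COUNT(*) > 1

Result:
kind    
--------
motion  
pressure
sound   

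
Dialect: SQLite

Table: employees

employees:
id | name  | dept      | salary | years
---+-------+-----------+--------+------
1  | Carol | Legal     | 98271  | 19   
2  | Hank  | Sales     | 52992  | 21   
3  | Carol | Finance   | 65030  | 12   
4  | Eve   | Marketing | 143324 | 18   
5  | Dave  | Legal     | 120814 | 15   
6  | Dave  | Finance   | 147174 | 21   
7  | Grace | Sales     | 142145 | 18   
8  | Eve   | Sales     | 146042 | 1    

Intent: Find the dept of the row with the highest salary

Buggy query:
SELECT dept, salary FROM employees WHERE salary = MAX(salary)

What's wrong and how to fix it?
Bug: MAX(salary) is an aggregate and cannot be used directly in WHERE

Fix: Wrap MAX in a scalar subquery so WHERE compares against a single value

Corrected query:
SELECT dept, salary FROM employees WHERE salary = (SELECT MAX(salary) FROM employees)

Result:
dept    | salary
--------+-------
Finance | 147174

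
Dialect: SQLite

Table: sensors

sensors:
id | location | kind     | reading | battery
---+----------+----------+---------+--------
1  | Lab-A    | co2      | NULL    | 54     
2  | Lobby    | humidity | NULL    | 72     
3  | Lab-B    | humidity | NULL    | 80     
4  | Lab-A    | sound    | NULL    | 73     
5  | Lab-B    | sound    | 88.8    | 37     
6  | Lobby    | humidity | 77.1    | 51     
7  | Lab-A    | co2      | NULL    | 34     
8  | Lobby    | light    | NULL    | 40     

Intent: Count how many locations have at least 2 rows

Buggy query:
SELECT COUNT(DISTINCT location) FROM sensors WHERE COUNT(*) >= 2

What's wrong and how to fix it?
Bug: COUNT(*) cannot appear in WHERE; the per-group count doesn't exist yet

Fix: Group first with HAVING COUNT(*) >= 2, then COUNT the resulting groups

Corrected query:
SELECT COUNT(*) FROM (SELECT location FROM sensors GROUP BY location HAVING COUNT(*) >= 2)

Result:
COUNT(*)
--------
3       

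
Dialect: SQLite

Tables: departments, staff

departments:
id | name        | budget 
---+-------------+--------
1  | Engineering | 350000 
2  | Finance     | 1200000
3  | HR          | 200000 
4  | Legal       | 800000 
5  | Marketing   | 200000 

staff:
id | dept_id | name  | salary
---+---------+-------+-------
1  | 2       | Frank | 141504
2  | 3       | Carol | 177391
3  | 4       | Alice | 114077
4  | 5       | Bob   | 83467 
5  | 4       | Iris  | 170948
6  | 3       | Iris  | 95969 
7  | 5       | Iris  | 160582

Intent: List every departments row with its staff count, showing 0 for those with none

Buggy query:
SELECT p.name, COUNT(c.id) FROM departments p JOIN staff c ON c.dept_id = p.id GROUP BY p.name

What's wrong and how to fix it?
Bug: INNER JOIN drops departments rows that have no matching staff rows

Fix: Use LEFT JOIN so parents without children still appear (COUNT(c.id) gives 0)

Corrected query:
SELECT p.name, COUNT(c.id) FROM departments p LEFT JOIN staff c ON c.dept_id = p.id GROUP BY p.name

Result:
name        | COUNT(c.id)
------------+------------
Engineering | 0          
Finance     | 1          
HR          | 2          
Legal       | 2          
Marketing   | 2          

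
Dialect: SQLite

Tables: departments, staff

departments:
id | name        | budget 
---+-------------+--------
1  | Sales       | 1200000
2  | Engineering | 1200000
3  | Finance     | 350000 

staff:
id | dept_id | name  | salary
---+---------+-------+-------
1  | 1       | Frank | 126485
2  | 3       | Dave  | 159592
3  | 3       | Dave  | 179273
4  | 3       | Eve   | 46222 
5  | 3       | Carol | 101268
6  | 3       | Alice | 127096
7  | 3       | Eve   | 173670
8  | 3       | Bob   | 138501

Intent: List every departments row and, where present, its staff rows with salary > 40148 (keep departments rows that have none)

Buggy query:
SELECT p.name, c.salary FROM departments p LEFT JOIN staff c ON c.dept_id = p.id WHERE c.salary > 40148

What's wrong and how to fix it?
Bug: Filtering c.salary in WHERE discards the NULL rows produced by LEFT JOIN, turning it into an inner join

Fix: Put 'c.salary > 40148' in the JOIN's ON clause instead of WHERE

Corrected query:
SELECT p.name, c.salary FROM departments p LEFT JOIN staff c ON c.dept_id = p.id AND c.salary > 40148

Result:
name        | salary
------------+-------
Sales       | 126485
Engineering | NULL  
Finance     | 46222 
Finance     | 101268
Finance     | 127096
Finance     | 138501
Finance     | 159592
Finance     | 173670
Finance     | 179273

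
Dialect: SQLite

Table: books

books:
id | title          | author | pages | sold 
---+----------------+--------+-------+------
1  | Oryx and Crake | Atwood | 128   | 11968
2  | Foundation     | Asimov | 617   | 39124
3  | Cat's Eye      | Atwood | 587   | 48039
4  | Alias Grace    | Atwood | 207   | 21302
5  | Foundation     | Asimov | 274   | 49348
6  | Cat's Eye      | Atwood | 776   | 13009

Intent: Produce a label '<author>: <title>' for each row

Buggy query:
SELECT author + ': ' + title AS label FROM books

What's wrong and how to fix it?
Bug: SQLite uses || for string concatenation; + coerces text to numbers (yielding 0)

Fix: Use the || operator for string concatenation

Corrected query:
SELECT author || ': ' || title AS label FROM books

Result:
label                 
----------------------
Atwood: Oryx and Crake
Asimov: Foundation    
Atwood: Cat's Eye     
Atwood: Alias Grace   
Asimov: Foundation    
Atwood: Cat's Eye     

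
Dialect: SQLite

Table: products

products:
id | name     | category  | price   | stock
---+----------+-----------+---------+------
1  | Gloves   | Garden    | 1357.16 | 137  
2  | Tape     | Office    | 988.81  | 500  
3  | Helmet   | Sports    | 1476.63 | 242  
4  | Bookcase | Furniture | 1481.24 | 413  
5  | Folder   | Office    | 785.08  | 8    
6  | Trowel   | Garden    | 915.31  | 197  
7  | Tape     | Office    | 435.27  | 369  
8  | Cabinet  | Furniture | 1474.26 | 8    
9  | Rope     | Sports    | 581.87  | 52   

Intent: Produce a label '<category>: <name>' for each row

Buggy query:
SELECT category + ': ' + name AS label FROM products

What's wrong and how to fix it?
Bug: '+' is numeric addition; on text columns SQLite converts them to 0 instead of concatenating

Fix: Use the || operator for string concatenation

Corrected query:
SELECT category || ': ' || name AS label FROM products

Result:
label              
-------------------
Garden: Gloves     
Office: Tape       
Sports: Helmet     
Furniture: Bookcase
Office: Folder     
Garden: Trowel     
Office: Tape       
Furniture: Cabinet 
Sports: Rope       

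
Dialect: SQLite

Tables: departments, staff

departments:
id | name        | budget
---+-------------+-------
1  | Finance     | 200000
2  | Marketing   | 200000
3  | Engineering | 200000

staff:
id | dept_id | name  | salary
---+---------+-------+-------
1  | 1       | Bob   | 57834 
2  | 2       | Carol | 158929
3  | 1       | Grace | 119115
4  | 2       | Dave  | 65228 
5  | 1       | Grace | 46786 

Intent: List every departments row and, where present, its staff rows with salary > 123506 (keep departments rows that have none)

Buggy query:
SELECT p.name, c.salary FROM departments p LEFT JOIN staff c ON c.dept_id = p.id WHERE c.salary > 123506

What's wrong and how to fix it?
Bug: A WHERE condition on the right-hand table after LEFT JOIN drops unmatched parents

Fix: Move the right-table condition into the ON clause so unmatched parents are kept

Corrected query:
SELECT p.name, c.salary FROM departments p LEFT JOIN staff c ON c.dept_id = p.id AND c.salary > 123506

Result:
name        | salary
------------+-------
Finance     | NULL  
Marketing   | 158929
Engineering | NULL  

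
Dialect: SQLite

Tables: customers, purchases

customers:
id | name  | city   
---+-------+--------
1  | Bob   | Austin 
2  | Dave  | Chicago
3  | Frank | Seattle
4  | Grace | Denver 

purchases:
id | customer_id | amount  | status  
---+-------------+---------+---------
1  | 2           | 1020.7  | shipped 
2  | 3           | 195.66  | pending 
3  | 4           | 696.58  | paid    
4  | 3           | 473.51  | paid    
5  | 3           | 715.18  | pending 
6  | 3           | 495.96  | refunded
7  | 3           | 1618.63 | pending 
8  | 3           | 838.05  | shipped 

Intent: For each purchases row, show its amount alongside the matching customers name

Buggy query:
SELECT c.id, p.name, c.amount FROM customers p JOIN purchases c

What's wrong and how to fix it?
Bug: Missing join condition: each purchases row is matched to all customers rows instead of just its own

Fix: Specify the join condition linking the foreign key to the parent id

Corrected query:
SELECT c.id, p.name, c.amount FROM customers p JOIN purchases c ON c.customer_id = p.id

Result:
id | name  | amount 
---+-------+--------
1  | Dave  | 1020.7 
2  | Frank | 195.66 
3  | Grace | 696.58 
4  | Frank | 473.51 
5  | Frank | 715.18 
6  | Frank | 495.96 
7  | Frank | 1618.63
8  | Frank | 838.05 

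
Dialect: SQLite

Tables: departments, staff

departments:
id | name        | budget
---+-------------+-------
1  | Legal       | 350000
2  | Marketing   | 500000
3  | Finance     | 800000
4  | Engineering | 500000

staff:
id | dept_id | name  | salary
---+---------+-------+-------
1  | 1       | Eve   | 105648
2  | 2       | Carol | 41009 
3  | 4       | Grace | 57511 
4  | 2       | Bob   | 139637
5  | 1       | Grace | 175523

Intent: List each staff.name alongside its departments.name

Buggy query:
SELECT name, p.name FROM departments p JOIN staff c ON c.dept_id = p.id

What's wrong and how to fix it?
Bug: Both tables have a 'name' column; the unqualified reference is ambiguous

Fix: Qualify the column with its table alias (c.name)

Corrected query:
SELECT c.name, p.name FROM departments p JOIN staff c ON c.dept_id = p.id

Result:
name  | name       
------+------------
Eve   | Legal      
Carol | Marketing  
Grace | Engineering
Bob   | Marketing  
Grace | Legal      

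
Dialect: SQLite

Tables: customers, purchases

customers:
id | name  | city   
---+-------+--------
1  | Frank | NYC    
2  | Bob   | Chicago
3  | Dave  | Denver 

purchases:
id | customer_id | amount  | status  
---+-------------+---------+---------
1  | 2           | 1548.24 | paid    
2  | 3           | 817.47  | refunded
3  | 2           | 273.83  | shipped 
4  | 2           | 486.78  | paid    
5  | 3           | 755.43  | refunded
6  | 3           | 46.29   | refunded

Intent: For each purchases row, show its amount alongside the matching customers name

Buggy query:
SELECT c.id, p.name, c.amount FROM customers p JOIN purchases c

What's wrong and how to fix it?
Bug: JOIN with no ON clause produces a cartesian product; every purchases row pairs with every customers row

Fix: Add ON c.customer_id = p.id to the JOIN

Corrected query:
SELECT c.id, p.name, c.amount FROM customers p JOIN purchases c ON c.customer_id = p.id

Result:
id | name | amount 
---+------+--------
1  | Bob  | 1548.24
2  | Dave | 817.47 
3  | Bob  | 273.83 
4  | Bob  | 486.78 
5  | Dave | 755.43 
6  | Dave | 46.29  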